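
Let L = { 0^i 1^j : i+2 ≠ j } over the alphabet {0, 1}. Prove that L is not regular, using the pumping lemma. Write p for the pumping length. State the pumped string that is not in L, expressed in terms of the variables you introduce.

Suppose for contradiction that L is regular, and let p be the pumping length.
Choose w = 0^p 1^{p+p!+2}. Since p ≠ (p+p!+2)-2 = p+p!, w ∈ L; and |w| ≥ p.
Write w = xyz as guaranteed by the lemma, with |xy| ≤ p and y is nonempty.
The first p characters of w are 0's, so xy (and hence y) consists only of 0's. Write y = 0^k, 1 ≤ k ≤ p.
Since 1 ≤ k ≤ p, k divides p!; set t = 1 + p!/k. Then xy^t z has p + (p!/k)·k = p + p! copies of 0. Now the 0-count is p+p! and (1-count)-2 = (p+p!+2)-2 = p+p!, so i+2 ≠ j fails. So xy^t z = 0^{p+p!} 1^{p+p!+2} ∉ L.
This contradicts the pumping lemma, so L is not regular.

0^{p+p!} 1^{p+p!+2}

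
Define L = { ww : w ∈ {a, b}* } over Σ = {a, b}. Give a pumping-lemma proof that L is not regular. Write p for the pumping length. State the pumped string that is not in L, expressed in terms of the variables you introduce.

a^{p+k} b^p a^p b^p

Assume L is regular. Let p be the pumping length given by the pumping lemma.
Take w = a^p b^p a^p b^p = uu where u = a^pb^p; then w ∈ L and |w| = 4p ≥ p.
By the pumping lemma, w = xyz with |xy| ≤ p and |y| > 0.
Because |xy| ≤ p and w begins with p copies of a, we have y = a^k with 1 ≤ k ≤ p.
Pump with i = 2: xy^2z = a^{p+k} b^p a^p b^p, of length 4p+k. Suppose this equals vv. The string starts with a and ends with b, so v does too; thus the boundary between the two copies of v is a b→a transition. There is exactly one such transition, at position 2p+k, so |v| = 2p+k and |vv| = 4p+2k ≠ 4p+k since k ≥ 1. So xy^2z ∉ L.
This contradicts the pumping lemma, so L is not regular.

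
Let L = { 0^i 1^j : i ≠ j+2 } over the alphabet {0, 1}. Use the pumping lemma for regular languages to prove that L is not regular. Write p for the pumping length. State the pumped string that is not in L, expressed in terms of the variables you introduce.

Toward a contradiction, assume L is regular with pumping length p.
Choose w = 0^p 1^{p+p!-2}. Since p ≠ (p+p!-2)+2 = p+p!, w ∈ L; and |w| ≥ p.
Write w = xyz as guaranteed by the lemma, with |xy| ≤ p and |y| > 0.
The first p characters of w are 0's, so xy (and hence y) consists only of 0's. Write y = 0^k, 1 ≤ k ≤ p.
Since 1 ≤ k ≤ p, k divides p!; set t = 1 + p!/k. Then xy^t z has p + (p!/k)·k = p + p! copies of 0. Now the 0-count is p+p! and (1-count)+2 = (p+p!-2)+2 = p+p!, so i ≠ j+2 fails. So xy^t z = 0^{p+p!} 1^{p+p!-2} ∉ L.
This is a contradiction; hence L is not regular.

0^{p+p!} 1^{p+p!-2}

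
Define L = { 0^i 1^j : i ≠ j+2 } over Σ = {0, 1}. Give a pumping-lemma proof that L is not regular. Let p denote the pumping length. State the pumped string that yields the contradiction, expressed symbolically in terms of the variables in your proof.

0^{p+p!} 1^{p+p!-2}

Toward a contradiction, assume L is regular with pumping length p.
Choose w = 0^p 1^{p+p!-2}. Since p ≠ (p+p!-2)+2 = p+p!, w ∈ L; and |w| ≥ p.
The pumping lemma gives a decomposition w = xyz where |xy| ≤ p and y is nonempty.
Since the first p symbols of w are all 0's and |xy| ≤ p, y lies entirely in the leading 0-block: y = 0^k for some k with 1 ≤ k ≤ p.
Since 1 ≤ k ≤ p, k divides p!; set t = 1 + p!/k. Then xy^t z has p + (p!/k)·k = p + p! copies of 0. Now the 0-count is p+p! and (1-count)+2 = (p+p!-2)+2 = p+p!, so i ≠ j+2 fails. So xy^t z = 0^{p+p!} 1^{p+p!-2} ∉ L.
This contradicts the pumping lemma, so L is not regular.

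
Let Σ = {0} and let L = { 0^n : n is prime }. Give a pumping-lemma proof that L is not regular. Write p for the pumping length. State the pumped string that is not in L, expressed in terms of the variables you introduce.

Suppose for contradiction that L is regular, and let p be the pumping length.
Let q be a prime with q ≥ p+2 (infinitely many primes exist), and take w = 0^q ∈ L with |w| = q ≥ p.
By the pumping lemma, w = xyz with |xy| ≤ p and |y| ≥ 1.
Then y = 0^k for some k with 1 ≤ k ≤ p.
Since 1 ≤ k ≤ p, |xz| = q-k. Pump with i = q+1: |xy^{q+1}z| = (q-k)+(q+1)k = q+qk = q(1+k), which is composite (both factors ≥ 2). So xy^{q+1}z = 0^{q(1+k)} ∉ L.
This is a contradiction; hence L is not regular.

0^{q(1+k)}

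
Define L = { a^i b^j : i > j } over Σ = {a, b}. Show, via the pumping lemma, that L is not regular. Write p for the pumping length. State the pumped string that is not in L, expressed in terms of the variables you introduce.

Toward a contradiction, assume L is regular with pumping length p.
Choose w = a^{p+1} b^p ∈ L, with |w| = 2p+1 ≥ p.
The pumping lemma gives a decomposition w = xyz where |xy| ≤ p and |y| > 0.
Because |xy| ≤ p and w begins with p copies of a, we have y = a^k with 1 ≤ k ≤ p.
Consider xy^0z = xz = a^{p+1-k} b^p. Since k ≥ 1, the a-count p+1-k is at most p, so i > j fails; thus xz ∉ L.
This contradicts the pumping lemma, so L is not regular.

a^{p+1-k} b^p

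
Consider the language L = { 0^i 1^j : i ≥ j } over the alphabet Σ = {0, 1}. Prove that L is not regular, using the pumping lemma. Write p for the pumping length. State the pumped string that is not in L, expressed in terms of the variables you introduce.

0^{p-k} 1^p

Suppose for contradiction that L is regular, and let p be the pumping length.
Choose w = 0^p 1^p ∈ L, with |w| = 2p ≥ p.
By the pumping lemma, w = xyz with |xy| ≤ p and |y| > 0.
Since the first p symbols of w are all 0's and |xy| ≤ p, y lies entirely in the leading 0-block: y = 0^k for some k with 1 ≤ k ≤ p.
Consider xy^0z = xz = 0^{p-k} 1^p. Since k ≥ 1, the 0-count p-k is less than p, so i ≥ j fails; thus xz ∉ L.
This is a contradiction; hence L is not regular.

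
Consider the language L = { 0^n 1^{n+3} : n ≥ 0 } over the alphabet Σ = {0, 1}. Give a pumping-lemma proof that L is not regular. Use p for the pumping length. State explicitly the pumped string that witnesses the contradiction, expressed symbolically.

0^{p+k} 1^{p+3}

Assume L is regular. Let p be the pumping length given by the pumping lemma.
Choose w = 0^p 1^{p+3}, which is in L with |w| = 2p+3 ≥ p.
By the pumping lemma, w = xyz with |xy| ≤ p and |y| > 0.
The first p characters of w are 0's, so xy (and hence y) consists only of 0's. Write y = 0^k, 1 ≤ k ≤ p.
Pump with i = 2: xy^2z = 0^{p+k} 1^{p+3}. For this to lie in L we would need p+3 = (p+k)+3, which forces k = 0. But k ≥ 1, so xy^2z ∉ L.
This is a contradiction; hence L is not regular.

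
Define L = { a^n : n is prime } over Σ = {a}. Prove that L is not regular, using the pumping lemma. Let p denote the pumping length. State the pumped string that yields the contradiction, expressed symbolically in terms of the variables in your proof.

Assume L is regular. Let p be the pumping length given by the pumping lemma.
Let q be a prime with q ≥ p+2 (infinitely many primes exist), and take w = a^q ∈ L with |w| = q ≥ p.
By the pumping lemma, w = xyz with |xy| ≤ p and |y| > 0.
Then y = a^k for some k with 1 ≤ k ≤ p.
Since 1 ≤ k ≤ p, |xz| = q-k. Pump with i = q+1: |xy^{q+1}z| = (q-k)+(q+1)k = q+qk = q(1+k), which is composite (both factors ≥ 2). So xy^{q+1}z = a^{q(1+k)} ∉ L.
Contradiction. Therefore L is not regular.

a^{q(1+k)}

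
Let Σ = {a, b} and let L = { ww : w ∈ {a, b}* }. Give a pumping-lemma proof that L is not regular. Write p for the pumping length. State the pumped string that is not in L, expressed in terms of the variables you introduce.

Toward a contradiction, assume L is regular with pumping length p.
Take w = a^p b^p a^p b^p = uu where u = a^pb^p; then w ∈ L and |w| = 4p ≥ p.
The pumping lemma gives a decomposition w = xyz where |xy| ≤ p and y is nonempty.
The first p characters of w are a's, so xy (and hence y) consists only of a's. Write y = a^k, 1 ≤ k ≤ p.
Pump with i = 2: xy^2z = a^{p+k} b^p a^p b^p, of length 4p+k. Suppose this equals vv. The string starts with a and ends with b, so v does too; thus the boundary between the two copies of v is a b→a transition. There is exactly one such transition, at position 2p+k, so |v| = 2p+k and |vv| = 4p+2k ≠ 4p+k since k ≥ 1. So xy^2z ∉ L.
Contradiction. Therefore L is not regular.

a^{p+k} b^p a^p b^p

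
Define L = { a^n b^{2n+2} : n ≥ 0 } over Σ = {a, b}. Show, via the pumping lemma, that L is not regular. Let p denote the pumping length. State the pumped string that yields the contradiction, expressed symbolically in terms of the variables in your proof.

a^{p+k} b^{2p+2}

Toward a contradiction, assume L is regular with pumping length p.
Let w = a^p b^{2p+2} ∈ L; note |w| = 3p+2 ≥ p.
Write w = xyz as guaranteed by the lemma, with |xy| ≤ p and |y| ≥ 1.
The first p characters of w are a's, so xy (and hence y) consists only of a's. Write y = a^k, 1 ≤ k ≤ p.
Pump with i = 2: xy^2z = a^{p+k} b^{2p+2}. For this to lie in L we would need 2p+2 = 2(p+k)+2, which forces k = 0. But k ≥ 1, so xy^2z ∉ L.
This is a contradiction; hence L is not regular.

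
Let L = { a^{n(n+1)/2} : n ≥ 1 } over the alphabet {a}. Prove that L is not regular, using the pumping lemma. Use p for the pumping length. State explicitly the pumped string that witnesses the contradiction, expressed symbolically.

Assume L is regular; let p be its pumping constant.
Take w = a^{p(p+1)/2} ∈ L with |w| = p(p+1)/2 ≥ p.
By the pumping lemma, w = xyz with |xy| ≤ p and |y| > 0.
Then y = a^k for some k with 1 ≤ k ≤ p.
Pump with i = 2: xy^2z = a^{p(p+1)/2+k}. Since 1 ≤ k ≤ p, p(p+1)/2 < p(p+1)/2+k ≤ p(p+1)/2+p < (p+1)(p+2)/2, so p(p+1)/2+k is strictly between consecutive triangular numbers. So xy^2z ∉ L.
This is a contradiction; hence L is not regular.

a^{p(p+1)/2+k}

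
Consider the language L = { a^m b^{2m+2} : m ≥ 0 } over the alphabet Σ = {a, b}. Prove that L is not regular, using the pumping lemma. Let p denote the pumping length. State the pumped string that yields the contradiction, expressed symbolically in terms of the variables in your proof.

a^{p+k} b^{2p+2}

Assume L is regular; let p be its pumping constant.
Take w = a^p b^{2p+2}. Then w ∈ L and |w| = 3p+2 ≥ p.
Write w = xyz as guaranteed by the lemma, with |xy| ≤ p and |y| ≥ 1.
The first p characters of w are a's, so xy (and hence y) consists only of a's. Write y = a^k, 1 ≤ k ≤ p.
Pump with i = 2: xy^2z = a^{p+k} b^{2p+2}. For this to lie in L we would need 2p+2 = 2(p+k)+2, which forces k = 0. But k ≥ 1, so xy^2z ∉ L.
Contradiction. Therefore L is not regular.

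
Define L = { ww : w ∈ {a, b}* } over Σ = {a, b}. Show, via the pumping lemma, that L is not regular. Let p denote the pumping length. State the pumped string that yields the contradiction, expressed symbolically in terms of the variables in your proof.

a^{p+k} b^p a^p b^p

Assume L is regular. Let p be the pumping length given by the pumping lemma.
Take w = a^p b^p a^p b^p = uu where u = a^pb^p; then w ∈ L and |w| = 4p ≥ p.
Write w = xyz as guaranteed by the lemma, with |xy| ≤ p and y is nonempty.
Since the first p symbols of w are all a's and |xy| ≤ p, y lies entirely in the leading a-block: y = a^k for some k with 1 ≤ k ≤ p.
Pump with i = 2: xy^2z = a^{p+k} b^p a^p b^p, of length 4p+k. Suppose this equals vv. The string starts with a and ends with b, so v does too; thus the boundary between the two copies of v is a b→a transition. There is exactly one such transition, at position 2p+k, so |v| = 2p+k and |vv| = 4p+2k ≠ 4p+k since k ≥ 1. So xy^2z ∉ L.
This contradicts the pumping lemma, so L is not regular.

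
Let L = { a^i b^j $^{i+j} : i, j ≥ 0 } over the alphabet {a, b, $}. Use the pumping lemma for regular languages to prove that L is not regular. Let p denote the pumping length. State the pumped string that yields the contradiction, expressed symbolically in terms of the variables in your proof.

Suppose for contradiction that L is regular, and let p be the pumping length.
Take w = a^p b^p $^{2p} ∈ L (with i=j=p, i+j=2p), |w| = 4p ≥ p.
The pumping lemma gives a decomposition w = xyz where |xy| ≤ p and |y| ≥ 1.
The first p characters of w are a's, so xy (and hence y) consists only of a's. Write y = a^k, 1 ≤ k ≤ p.
Consider xy^2z = a^{p+k} b^p $^{2p}. Now the a- and b-counts sum to 2p+k, but the $-count is 2p ≠ 2p+k. So xy^2z ∉ L.
This contradicts the pumping lemma, so L is not regular.

a^{p+k} b^p $^{2p}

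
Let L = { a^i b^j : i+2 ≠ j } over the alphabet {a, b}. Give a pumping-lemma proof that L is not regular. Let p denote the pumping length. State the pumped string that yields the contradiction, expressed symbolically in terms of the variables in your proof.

Assume L is regular. Let p be the pumping length given by the pumping lemma.
Choose w = a^p b^{p+p!+2}. Since p ≠ (p+p!+2)-2 = p+p!, w ∈ L; and |w| ≥ p.
The pumping lemma gives a decomposition w = xyz where |xy| ≤ p and |y| ≥ 1.
The first p characters of w are a's, so xy (and hence y) consists only of a's. Write y = a^k, 1 ≤ k ≤ p.
Since 1 ≤ k ≤ p, k divides p!; set t = 1 + p!/k. Then xy^t z has p + (p!/k)·k = p + p! copies of a. Now the a-count is p+p! and (b-count)-2 = (p+p!+2)-2 = p+p!, so i+2 ≠ j fails. So xy^t z = a^{p+p!} b^{p+p!+2} ∉ L.
Contradiction. Therefore L is not regular.

a^{p+p!} b^{p+p!+2}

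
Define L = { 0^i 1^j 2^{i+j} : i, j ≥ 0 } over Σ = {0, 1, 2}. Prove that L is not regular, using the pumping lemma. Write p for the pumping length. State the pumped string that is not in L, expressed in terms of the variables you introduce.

Assume L is regular; let p be its pumping constant.
Take w = 0^p 1^p 2^{2p} ∈ L (with i=j=p, i+j=2p), |w| = 4p ≥ p.
The pumping lemma gives a decomposition w = xyz where |xy| ≤ p and y is nonempty.
Since the first p symbols of w are all 0's and |xy| ≤ p, y lies entirely in the leading 0-block: y = 0^k for some k with 1 ≤ k ≤ p.
Consider xy^2z = 0^{p+k} 1^p 2^{2p}. Now the 0- and 1-counts sum to 2p+k, but the 2-count is 2p ≠ 2p+k. So xy^2z ∉ L.
This is a contradiction; hence L is not regular.

0^{p+k} 1^p 2^{2p}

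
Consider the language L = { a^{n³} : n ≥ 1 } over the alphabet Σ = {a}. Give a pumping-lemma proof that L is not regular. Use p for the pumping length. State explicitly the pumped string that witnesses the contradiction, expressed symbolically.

a^{p³+k}

Assume L is regular. Let p be the pumping length given by the pumping lemma.
Take w = a^{p³} ∈ L with |w| = p³ ≥ p.
Write w = xyz as guaranteed by the lemma, with |xy| ≤ p and |y| ≥ 1.
Then y = a^k for some k with 1 ≤ k ≤ p.
Pump with i = 2: xy^2z = a^{p³+k}. Since 1 ≤ k ≤ p, p³ < p³+k ≤ p³+p < p³+3p²+3p+1 = (p+1)³, so p³+k is not a perfect cube. So xy^2z ∉ L.
This is a contradiction; hence L is not regular.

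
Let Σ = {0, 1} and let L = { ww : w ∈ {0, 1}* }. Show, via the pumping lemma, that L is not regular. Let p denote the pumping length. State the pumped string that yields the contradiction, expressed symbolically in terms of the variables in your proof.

Assume L is regular; let p be its pumping constant.
Take w = 0^p 1^p 0^p 1^p = uu where u = 0^p1^p; then w ∈ L and |w| = 4p ≥ p.
By the pumping lemma, w = xyz with |xy| ≤ p and y is nonempty.
The first p characters of w are 0's, so xy (and hence y) consists only of 0's. Write y = 0^k, 1 ≤ k ≤ p.
Pump with i = 2: xy^2z = 0^{p+k} 1^p 0^p 1^p, of length 4p+k. Suppose this equals vv. The string starts with 0 and ends with 1, so v does too; thus the boundary between the two copies of v is a 1→0 transition. There is exactly one such transition, at position 2p+k, so |v| = 2p+k and |vv| = 4p+2k ≠ 4p+k since k ≥ 1. So xy^2z ∉ L.
This contradicts the pumping lemma, so L is not regular.

0^{p+k} 1^p 0^p 1^p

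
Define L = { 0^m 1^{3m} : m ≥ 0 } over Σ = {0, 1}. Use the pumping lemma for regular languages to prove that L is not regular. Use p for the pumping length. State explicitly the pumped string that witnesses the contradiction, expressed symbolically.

0^{p+k} 1^{3p}

Suppose for contradiction that L is regular, and let p be the pumping length.
Choose w = 0^p 1^{3p}, which is in L with |w| = 4p ≥ p.
The pumping lemma gives a decomposition w = xyz where |xy| ≤ p and |y| > 0.
Because |xy| ≤ p and w begins with p copies of 0, we have y = 0^k with 1 ≤ k ≤ p.
Pump with i = 2: xy^2z = 0^{p+k} 1^{3p}. For this to lie in L we would need 3p = 3(p+k), which forces k = 0. But k ≥ 1, so xy^2z ∉ L.
Contradiction. Therefore L is not regular.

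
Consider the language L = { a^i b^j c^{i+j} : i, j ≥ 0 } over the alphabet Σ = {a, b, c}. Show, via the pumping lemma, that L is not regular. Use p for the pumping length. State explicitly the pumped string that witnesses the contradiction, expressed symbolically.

a^{p+k} b^p c^{2p}

Assume L is regular; let p be its pumping constant.
Take w = a^p b^p c^{2p} ∈ L (with i=j=p, i+j=2p), |w| = 4p ≥ p.
Write w = xyz as guaranteed by the lemma, with |xy| ≤ p and |y| ≥ 1.
Since the first p symbols of w are all a's and |xy| ≤ p, y lies entirely in the leading a-block: y = a^k for some k with 1 ≤ k ≤ p.
Consider xy^2z = a^{p+k} b^p c^{2p}. Now the a- and b-counts sum to 2p+k, but the c-count is 2p ≠ 2p+k. So xy^2z ∉ L.
This is a contradiction; hence L is not regular.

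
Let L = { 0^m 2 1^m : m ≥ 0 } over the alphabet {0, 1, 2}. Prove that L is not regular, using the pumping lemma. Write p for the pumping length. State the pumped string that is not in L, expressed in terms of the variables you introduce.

0^{p+k} 2 1^p

Toward a contradiction, assume L is regular with pumping length p.
Take w = 0^p 2 1^p ∈ L with |w| = 2p+1 ≥ p.
By the pumping lemma, w = xyz with |xy| ≤ p and |y| ≥ 1.
Since the first p symbols of w are all 0's and |xy| ≤ p, y lies entirely in the leading 0-block: y = 0^k for some k with 1 ≤ k ≤ p.
Pump with i = 2: xy^2z = 0^{p+k} 2 1^p, which would require p+k = p. But k ≥ 1, so xy^2z ∉ L.
This is a contradiction; hence L is not regular.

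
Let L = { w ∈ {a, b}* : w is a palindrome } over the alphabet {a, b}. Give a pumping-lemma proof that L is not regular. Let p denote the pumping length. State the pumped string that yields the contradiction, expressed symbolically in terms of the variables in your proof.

a^{p+k} b a^p

Assume L is regular; let p be its pumping constant.
Take w = a^p b a^p, a palindrome of length 2p+1 ≥ p.
The pumping lemma gives a decomposition w = xyz where |xy| ≤ p and |y| ≥ 1.
Since the first p symbols of w are all a's and |xy| ≤ p, y lies entirely in the leading a-block: y = a^k for some k with 1 ≤ k ≤ p.
Pump with i = 2: xy^2z = a^{p+k} b a^p. Its reverse is a^p b a^{p+k}, which differs from xy^2z since k ≥ 1. So xy^2z is not a palindrome and xy^2z ∉ L.
Contradiction. Therefore L is not regular.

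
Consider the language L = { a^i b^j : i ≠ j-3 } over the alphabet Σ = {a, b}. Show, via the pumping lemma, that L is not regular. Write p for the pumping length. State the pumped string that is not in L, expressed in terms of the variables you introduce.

a^{p+p!} b^{p+p!+3}

Assume L is regular; let p be its pumping constant.
Choose w = a^p b^{p+p!+3}. Since p ≠ (p+p!+3)-3 = p+p!, w ∈ L; and |w| ≥ p.
By the pumping lemma, w = xyz with |xy| ≤ p and |y| > 0.
Because |xy| ≤ p and w begins with p copies of a, we have y = a^k with 1 ≤ k ≤ p.
Since 1 ≤ k ≤ p, k divides p!; set t = 1 + p!/k. Then xy^t z has p + (p!/k)·k = p + p! copies of a. Now the a-count is p+p! and (b-count)-3 = (p+p!+3)-3 = p+p!, so i ≠ j-3 fails. So xy^t z = a^{p+p!} b^{p+p!+3} ∉ L.
Contradiction. Therefore L is not regular.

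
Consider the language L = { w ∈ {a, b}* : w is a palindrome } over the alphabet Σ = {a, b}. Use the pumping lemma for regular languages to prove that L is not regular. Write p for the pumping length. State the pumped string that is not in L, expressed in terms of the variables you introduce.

a^{p+k} b a^p

Assume L is regular. Let p be the pumping length given by the pumping lemma.
Take w = a^p b a^p, a palindrome of length 2p+1 ≥ p.
Write w = xyz as guaranteed by the lemma, with |xy| ≤ p and y is nonempty.
Since the first p symbols of w are all a's and |xy| ≤ p, y lies entirely in the leading a-block: y = a^k for some k with 1 ≤ k ≤ p.
Pump with i = 2: xy^2z = a^{p+k} b a^p. Its reverse is a^p b a^{p+k}, which differs from xy^2z since k ≥ 1. So xy^2z is not a palindrome and xy^2z ∉ L.
This contradicts the pumping lemma, so L is not regular.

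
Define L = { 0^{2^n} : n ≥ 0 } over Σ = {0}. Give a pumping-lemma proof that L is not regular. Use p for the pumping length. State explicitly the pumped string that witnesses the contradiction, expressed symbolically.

0^{2^p+k}

Assume L is regular; let p be its pumping constant.
Take w = 0^{2^p} ∈ L with |w| = 2^p ≥ p.
Write w = xyz as guaranteed by the lemma, with |xy| ≤ p and |y| ≥ 1.
Then y = 0^k for some k with 1 ≤ k ≤ p.
Pump with i = 2: xy^2z = 0^{2^p+k}. Since 1 ≤ k ≤ p < 2^p, we have 2^p < 2^p+k < 2^{p+1}, so 2^p+k is not a power of 2. So xy^2z ∉ L.
Contradiction. Therefore L is not regular.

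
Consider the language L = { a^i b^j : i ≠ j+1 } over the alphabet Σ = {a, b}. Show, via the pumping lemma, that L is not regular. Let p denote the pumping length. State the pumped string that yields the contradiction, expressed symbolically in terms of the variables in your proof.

a^{p+p!} b^{p+p!-1}

Assume L is regular. Let p be the pumping length given by the pumping lemma.
Choose w = a^p b^{p+p!-1}. Since p ≠ (p+p!-1)+1 = p+p!, w ∈ L; and |w| ≥ p.
Write w = xyz as guaranteed by the lemma, with |xy| ≤ p and |y| ≥ 1.
Since the first p symbols of w are all a's and |xy| ≤ p, y lies entirely in the leading a-block: y = a^k for some k with 1 ≤ k ≤ p.
Since 1 ≤ k ≤ p, k divides p!; set t = 1 + p!/k. Then xy^t z has p + (p!/k)·k = p + p! copies of a. Now the a-count is p+p! and (b-count)+1 = (p+p!-1)+1 = p+p!, so i ≠ j+1 fails. So xy^t z = a^{p+p!} b^{p+p!-1} ∉ L.
This contradicts the pumping lemma, so L is not regular.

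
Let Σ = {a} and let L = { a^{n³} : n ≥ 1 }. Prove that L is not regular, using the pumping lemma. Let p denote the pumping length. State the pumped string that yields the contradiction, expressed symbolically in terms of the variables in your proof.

Assume L is regular. Let p be the pumping length given by the pumping lemma.
Take w = a^{p³} ∈ L with |w| = p³ ≥ p.
The pumping lemma gives a decomposition w = xyz where |xy| ≤ p and y is nonempty.
Then y = a^k for some k with 1 ≤ k ≤ p.
Pump with i = 2: xy^2z = a^{p³+k}. Since 1 ≤ k ≤ p, p³ < p³+k ≤ p³+p < p³+3p²+3p+1 = (p+1)³, so p³+k is not a perfect cube. So xy^2z ∉ L.
This contradicts the pumping lemma, so L is not regular.

a^{p³+k}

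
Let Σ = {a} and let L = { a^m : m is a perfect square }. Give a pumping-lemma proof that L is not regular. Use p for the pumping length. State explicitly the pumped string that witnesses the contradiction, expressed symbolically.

a^{p²+k}

Toward a contradiction, assume L is regular with pumping length p.
Take w = a^{p²} ∈ L with |w| = p² ≥ p.
By the pumping lemma, w = xyz with |xy| ≤ p and |y| > 0.
Then y = a^k for some k with 1 ≤ k ≤ p.
Pump with i = 2: xy^2z = a^{p²+k}. Since 1 ≤ k ≤ p, p² < p²+k ≤ p²+p < (p+1)², so p²+k lies strictly between consecutive squares and is not a perfect square. So xy^2z ∉ L.
This contradicts the pumping lemma, so L is not regular.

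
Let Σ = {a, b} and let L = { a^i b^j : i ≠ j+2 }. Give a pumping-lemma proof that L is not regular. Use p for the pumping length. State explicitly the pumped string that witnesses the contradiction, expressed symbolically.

a^{p+p!} b^{p+p!-2}

Assume L is regular; let p be its pumping constant.
Choose w = a^p b^{p+p!-2}. Since p ≠ (p+p!-2)+2 = p+p!, w ∈ L; and |w| ≥ p.
By the pumping lemma, w = xyz with |xy| ≤ p and y is nonempty.
Since the first p symbols of w are all a's and |xy| ≤ p, y lies entirely in the leading a-block: y = a^k for some k with 1 ≤ k ≤ p.
Since 1 ≤ k ≤ p, k divides p!; set t = 1 + p!/k. Then xy^t z has p + (p!/k)·k = p + p! copies of a. Now the a-count is p+p! and (b-count)+2 = (p+p!-2)+2 = p+p!, so i ≠ j+2 fails. So xy^t z = a^{p+p!} b^{p+p!-2} ∉ L.
This contradicts the pumping lemma, so L is not regular.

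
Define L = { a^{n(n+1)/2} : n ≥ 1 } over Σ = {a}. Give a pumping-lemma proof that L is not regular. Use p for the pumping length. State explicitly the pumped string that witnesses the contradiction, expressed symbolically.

a^{p(p+1)/2+k}

Suppose for contradiction that L is regular, and let p be the pumping length.
Take w = a^{p(p+1)/2} ∈ L with |w| = p(p+1)/2 ≥ p.
Write w = xyz as guaranteed by the lemma, with |xy| ≤ p and y is nonempty.
Then y = a^k for some k with 1 ≤ k ≤ p.
Pump with i = 2: xy^2z = a^{p(p+1)/2+k}. Since 1 ≤ k ≤ p, p(p+1)/2 < p(p+1)/2+k ≤ p(p+1)/2+p < (p+1)(p+2)/2, so p(p+1)/2+k is strictly between consecutive triangular numbers. So xy^2z ∉ L.
This contradicts the pumping lemma, so L is not regular.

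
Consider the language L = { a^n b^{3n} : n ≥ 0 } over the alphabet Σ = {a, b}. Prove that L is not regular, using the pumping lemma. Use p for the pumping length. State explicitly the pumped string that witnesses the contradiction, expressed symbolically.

Toward a contradiction, assume L is regular with pumping length p.
Choose w = a^p b^{3p}, which is in L with |w| = 4p ≥ p.
Write w = xyz as guaranteed by the lemma, with |xy| ≤ p and |y| > 0.
Since the first p symbols of w are all a's and |xy| ≤ p, y lies entirely in the leading a-block: y = a^k for some k with 1 ≤ k ≤ p.
Pump with i = 2: xy^2z = a^{p+k} b^{3p}. For this to lie in L we would need 3p = 3(p+k), which forces k = 0. But k ≥ 1, so xy^2z ∉ L.
Contradiction. Therefore L is not regular.

a^{p+k} b^{3p}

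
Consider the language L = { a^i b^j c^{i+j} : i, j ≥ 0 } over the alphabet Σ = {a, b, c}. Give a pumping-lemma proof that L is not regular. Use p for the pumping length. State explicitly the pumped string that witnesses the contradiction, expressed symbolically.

Assume L is regular; let p be its pumping constant.
Take w = a^p b^p c^{2p} ∈ L (with i=j=p, i+j=2p), |w| = 4p ≥ p.
Write w = xyz as guaranteed by the lemma, with |xy| ≤ p and y is nonempty.
Since the first p symbols of w are all a's and |xy| ≤ p, y lies entirely in the leading a-block: y = a^k for some k with 1 ≤ k ≤ p.
Consider xy^2z = a^{p+k} b^p c^{2p}. Now the a- and b-counts sum to 2p+k, but the c-count is 2p ≠ 2p+k. So xy^2z ∉ L.
Contradiction. Therefore L is not regular.

a^{p+k} b^p c^{2p}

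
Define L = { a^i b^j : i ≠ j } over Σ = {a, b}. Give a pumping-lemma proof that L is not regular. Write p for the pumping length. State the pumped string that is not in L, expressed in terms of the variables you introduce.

a^{p+p!} b^{p+p!}

Assume L is regular; let p be its pumping constant.
Choose w = a^p b^{p+p!}. Since p ≠ p+p!, w ∈ L; and |w| ≥ p.
By the pumping lemma, w = xyz with |xy| ≤ p and y is nonempty.
The first p characters of w are a's, so xy (and hence y) consists only of a's. Write y = a^k, 1 ≤ k ≤ p.
Since 1 ≤ k ≤ p, k divides p!; set t = 1 + p!/k. Then xy^t z has p + (p!/k)·k = p + p! copies of a. Now the a-count equals the b-count, so i ≠ j fails. So xy^t z = a^{p+p!} b^{p+p!} ∉ L.
This is a contradiction; hence L is not regular.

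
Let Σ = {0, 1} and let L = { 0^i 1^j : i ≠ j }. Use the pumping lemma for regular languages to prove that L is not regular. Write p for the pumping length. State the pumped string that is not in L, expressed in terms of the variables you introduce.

0^{p+p!} 1^{p+p!}

Suppose for contradiction that L is regular, and let p be the pumping length.
Choose w = 0^p 1^{p+p!}. Since p ≠ p+p!, w ∈ L; and |w| ≥ p.
Write w = xyz as guaranteed by the lemma, with |xy| ≤ p and y is nonempty.
Since the first p symbols of w are all 0's and |xy| ≤ p, y lies entirely in the leading 0-block: y = 0^k for some k with 1 ≤ k ≤ p.
Since 1 ≤ k ≤ p, k divides p!; set t = 1 + p!/k. Then xy^t z has p + (p!/k)·k = p + p! copies of 0. Now the 0-count equals the 1-count, so i ≠ j fails. So xy^t z = 0^{p+p!} 1^{p+p!} ∉ L.
This is a contradiction; hence L is not regular.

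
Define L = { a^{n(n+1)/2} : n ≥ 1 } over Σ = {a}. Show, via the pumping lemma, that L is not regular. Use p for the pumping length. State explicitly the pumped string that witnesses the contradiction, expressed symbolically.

Suppose for contradiction that L is regular, and let p be the pumping length.
Take w = a^{p(p+1)/2} ∈ L with |w| = p(p+1)/2 ≥ p.
The pumping lemma gives a decomposition w = xyz where |xy| ≤ p and y is nonempty.
Then y = a^k for some k with 1 ≤ k ≤ p.
Pump with i = 2: xy^2z = a^{p(p+1)/2+k}. Since 1 ≤ k ≤ p, p(p+1)/2 < p(p+1)/2+k ≤ p(p+1)/2+p < (p+1)(p+2)/2, so p(p+1)/2+k is strictly between consecutive triangular numbers. So xy^2z ∉ L.
This is a contradiction; hence L is not regular.

a^{p(p+1)/2+k}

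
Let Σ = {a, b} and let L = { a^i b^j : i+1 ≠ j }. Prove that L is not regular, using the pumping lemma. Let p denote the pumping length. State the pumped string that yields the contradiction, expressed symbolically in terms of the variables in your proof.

a^{p+p!} b^{p+p!+1}

Toward a contradiction, assume L is regular with pumping length p.
Choose w = a^p b^{p+p!+1}. Since p ≠ (p+p!+1)-1 = p+p!, w ∈ L; and |w| ≥ p.
By the pumping lemma, w = xyz with |xy| ≤ p and |y| > 0.
The first p characters of w are a's, so xy (and hence y) consists only of a's. Write y = a^k, 1 ≤ k ≤ p.
Since 1 ≤ k ≤ p, k divides p!; set t = 1 + p!/k. Then xy^t z has p + (p!/k)·k = p + p! copies of a. Now the a-count is p+p! and (b-count)-1 = (p+p!+1)-1 = p+p!, so i+1 ≠ j fails. So xy^t z = a^{p+p!} b^{p+p!+1} ∉ L.
This is a contradiction; hence L is not regular.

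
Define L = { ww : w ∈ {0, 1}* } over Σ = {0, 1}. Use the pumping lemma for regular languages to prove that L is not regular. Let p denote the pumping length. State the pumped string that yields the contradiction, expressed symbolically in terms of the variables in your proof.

Assume L is regular. Let p be the pumping length given by the pumping lemma.
Take w = 0^p 1^p 0^p 1^p = uu where u = 0^p1^p; then w ∈ L and |w| = 4p ≥ p.
Write w = xyz as guaranteed by the lemma, with |xy| ≤ p and |y| > 0.
Since the first p symbols of w are all 0's and |xy| ≤ p, y lies entirely in the leading 0-block: y = 0^k for some k with 1 ≤ k ≤ p.
Pump with i = 2: xy^2z = 0^{p+k} 1^p 0^p 1^p, of length 4p+k. Suppose this equals vv. The string starts with 0 and ends with 1, so v does too; thus the boundary between the two copies of v is a 1→0 transition. There is exactly one such transition, at position 2p+k, so |v| = 2p+k and |vv| = 4p+2k ≠ 4p+k since k ≥ 1. So xy^2z ∉ L.
Contradiction. Therefore L is not regular.

0^{p+k} 1^p 0^p 1^p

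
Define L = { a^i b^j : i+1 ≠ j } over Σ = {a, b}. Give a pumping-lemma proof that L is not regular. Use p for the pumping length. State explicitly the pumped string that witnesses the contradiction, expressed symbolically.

Suppose for contradiction that L is regular, and let p be the pumping length.
Choose w = a^p b^{p+p!+1}. Since p ≠ (p+p!+1)-1 = p+p!, w ∈ L; and |w| ≥ p.
The pumping lemma gives a decomposition w = xyz where |xy| ≤ p and y is nonempty.
The first p characters of w are a's, so xy (and hence y) consists only of a's. Write y = a^k, 1 ≤ k ≤ p.
Since 1 ≤ k ≤ p, k divides p!; set t = 1 + p!/k. Then xy^t z has p + (p!/k)·k = p + p! copies of a. Now the a-count is p+p! and (b-count)-1 = (p+p!+1)-1 = p+p!, so i+1 ≠ j fails. So xy^t z = a^{p+p!} b^{p+p!+1} ∉ L.
Contradiction. Therefore L is not regular.

a^{p+p!} b^{p+p!+1}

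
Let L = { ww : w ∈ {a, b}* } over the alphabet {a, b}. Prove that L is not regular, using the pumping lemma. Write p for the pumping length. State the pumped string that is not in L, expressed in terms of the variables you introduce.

Assume L is regular; let p be its pumping constant.
Take w = a^p b^p a^p b^p = uu where u = a^pb^p; then w ∈ L and |w| = 4p ≥ p.
The pumping lemma gives a decomposition w = xyz where |xy| ≤ p and y is nonempty.
The first p characters of w are a's, so xy (and hence y) consists only of a's. Write y = a^k, 1 ≤ k ≤ p.
Pump with i = 2: xy^2z = a^{p+k} b^p a^p b^p, of length 4p+k. Suppose this equals vv. The string starts with a and ends with b, so v does too; thus the boundary between the two copies of v is a b→a transition. There is exactly one such transition, at position 2p+k, so |v| = 2p+k and |vv| = 4p+2k ≠ 4p+k since k ≥ 1. So xy^2z ∉ L.
This contradicts the pumping lemma, so L is not regular.

a^{p+k} b^p a^p b^p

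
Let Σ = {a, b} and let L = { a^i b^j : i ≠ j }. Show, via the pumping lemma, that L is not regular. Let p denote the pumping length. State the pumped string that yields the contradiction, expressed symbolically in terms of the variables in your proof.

a^{p+p!} b^{p+p!}

Assume L is regular; let p be its pumping constant.
Choose w = a^p b^{p+p!}. Since p ≠ p+p!, w ∈ L; and |w| ≥ p.
The pumping lemma gives a decomposition w = xyz where |xy| ≤ p and y is nonempty.
The first p characters of w are a's, so xy (and hence y) consists only of a's. Write y = a^k, 1 ≤ k ≤ p.
Since 1 ≤ k ≤ p, k divides p!; set t = 1 + p!/k. Then xy^t z has p + (p!/k)·k = p + p! copies of a. Now the a-count equals the b-count, so i ≠ j fails. So xy^t z = a^{p+p!} b^{p+p!} ∉ L.
Contradiction. Therefore L is not regular.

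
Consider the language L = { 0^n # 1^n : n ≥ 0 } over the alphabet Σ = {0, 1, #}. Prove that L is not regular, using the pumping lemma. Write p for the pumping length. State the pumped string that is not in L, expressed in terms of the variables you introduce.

Assume L is regular; let p be its pumping constant.
Take w = 0^p # 1^p ∈ L with |w| = 2p+1 ≥ p.
By the pumping lemma, w = xyz with |xy| ≤ p and y is nonempty.
The first p characters of w are 0's, so xy (and hence y) consists only of 0's. Write y = 0^k, 1 ≤ k ≤ p.
Pump with i = 2: xy^2z = 0^{p+k} # 1^p, which would require p+k = p. But k ≥ 1, so xy^2z ∉ L.
Contradiction. Therefore L is not regular.

0^{p+k} # 1^p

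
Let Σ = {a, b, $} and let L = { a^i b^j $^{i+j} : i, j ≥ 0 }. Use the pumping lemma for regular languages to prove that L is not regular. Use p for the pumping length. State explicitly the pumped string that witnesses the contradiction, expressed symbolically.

Suppose for contradiction that L is regular, and let p be the pumping length.
Take w = a^p b^p $^{2p} ∈ L (with i=j=p, i+j=2p), |w| = 4p ≥ p.
Write w = xyz as guaranteed by the lemma, with |xy| ≤ p and y is nonempty.
Since the first p symbols of w are all a's and |xy| ≤ p, y lies entirely in the leading a-block: y = a^k for some k with 1 ≤ k ≤ p.
Consider xy^2z = a^{p+k} b^p $^{2p}. Now the a- and b-counts sum to 2p+k, but the $-count is 2p ≠ 2p+k. So xy^2z ∉ L.
Contradiction. Therefore L is not regular.

a^{p+k} b^p $^{2p}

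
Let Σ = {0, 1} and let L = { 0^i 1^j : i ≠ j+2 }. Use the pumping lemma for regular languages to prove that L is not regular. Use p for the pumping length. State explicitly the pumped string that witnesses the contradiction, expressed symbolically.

Suppose for contradiction that L is regular, and let p be the pumping length.
Choose w = 0^p 1^{p+p!-2}. Since p ≠ (p+p!-2)+2 = p+p!, w ∈ L; and |w| ≥ p.
The pumping lemma gives a decomposition w = xyz where |xy| ≤ p and y is nonempty.
Since the first p symbols of w are all 0's and |xy| ≤ p, y lies entirely in the leading 0-block: y = 0^k for some k with 1 ≤ k ≤ p.
Since 1 ≤ k ≤ p, k divides p!; set t = 1 + p!/k. Then xy^t z has p + (p!/k)·k = p + p! copies of 0. Now the 0-count is p+p! and (1-count)+2 = (p+p!-2)+2 = p+p!, so i ≠ j+2 fails. So xy^t z = 0^{p+p!} 1^{p+p!-2} ∉ L.
This contradicts the pumping lemma, so L is not regular.

0^{p+p!} 1^{p+p!-2}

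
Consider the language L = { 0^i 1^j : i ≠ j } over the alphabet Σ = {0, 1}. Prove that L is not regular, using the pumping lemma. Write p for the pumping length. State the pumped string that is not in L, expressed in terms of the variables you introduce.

Assume L is regular. Let p be the pumping length given by the pumping lemma.
Choose w = 0^p 1^{p+p!}. Since p ≠ p+p!, w ∈ L; and |w| ≥ p.
By the pumping lemma, w = xyz with |xy| ≤ p and |y| ≥ 1.
Because |xy| ≤ p and w begins with p copies of 0, we have y = 0^k with 1 ≤ k ≤ p.
Since 1 ≤ k ≤ p, k divides p!; set t = 1 + p!/k. Then xy^t z has p + (p!/k)·k = p + p! copies of 0. Now the 0-count equals the 1-count, so i ≠ j fails. So xy^t z = 0^{p+p!} 1^{p+p!} ∉ L.
Contradiction. Therefore L is not regular.

0^{p+p!} 1^{p+p!}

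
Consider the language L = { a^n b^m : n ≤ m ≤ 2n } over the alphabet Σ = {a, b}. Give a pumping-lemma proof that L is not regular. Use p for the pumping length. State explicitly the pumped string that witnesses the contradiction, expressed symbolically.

a^{p+k} b^p

Toward a contradiction, assume L is regular with pumping length p.
Take w = a^p b^p ∈ L (since p ≤ p ≤ 2p), with |w| = 2p ≥ p.
The pumping lemma gives a decomposition w = xyz where |xy| ≤ p and |y| > 0.
Because |xy| ≤ p and w begins with p copies of a, we have y = a^k with 1 ≤ k ≤ p.
Pump with i = 2: xy^2z = a^{p+k} b^p. Now n = p+k > p = m, so the condition n ≤ m fails. Thus xy^2z ∉ L.
This is a contradiction; hence L is not regular.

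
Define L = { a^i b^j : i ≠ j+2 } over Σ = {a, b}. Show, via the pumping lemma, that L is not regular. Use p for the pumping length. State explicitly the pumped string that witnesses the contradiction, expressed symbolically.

Suppose for contradiction that L is regular, and let p be the pumping length.
Choose w = a^p b^{p+p!-2}. Since p ≠ (p+p!-2)+2 = p+p!, w ∈ L; and |w| ≥ p.
The pumping lemma gives a decomposition w = xyz where |xy| ≤ p and |y| ≥ 1.
The first p characters of w are a's, so xy (and hence y) consists only of a's. Write y = a^k, 1 ≤ k ≤ p.
Since 1 ≤ k ≤ p, k divides p!; set t = 1 + p!/k. Then xy^t z has p + (p!/k)·k = p + p! copies of a. Now the a-count is p+p! and (b-count)+2 = (p+p!-2)+2 = p+p!, so i ≠ j+2 fails. So xy^t z = a^{p+p!} b^{p+p!-2} ∉ L.
This contradicts the pumping lemma, so L is not regular.

a^{p+p!} b^{p+p!-2}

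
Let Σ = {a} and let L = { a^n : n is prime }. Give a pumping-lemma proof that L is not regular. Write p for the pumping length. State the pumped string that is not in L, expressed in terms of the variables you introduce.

Suppose for contradiction that L is regular, and let p be the pumping length.
Let q be a prime with q ≥ p+2 (infinitely many primes exist), and take w = a^q ∈ L with |w| = q ≥ p.
The pumping lemma gives a decomposition w = xyz where |xy| ≤ p and y is nonempty.
Then y = a^k for some k with 1 ≤ k ≤ p.
Since 1 ≤ k ≤ p, |xz| = q-k. Pump with i = q+1: |xy^{q+1}z| = (q-k)+(q+1)k = q+qk = q(1+k), which is composite (both factors ≥ 2). So xy^{q+1}z = a^{q(1+k)} ∉ L.
This is a contradiction; hence L is not regular.

a^{q(1+k)}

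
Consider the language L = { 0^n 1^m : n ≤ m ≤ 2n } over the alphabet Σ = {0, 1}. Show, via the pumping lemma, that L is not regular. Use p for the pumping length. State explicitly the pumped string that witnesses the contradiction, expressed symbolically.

0^{p+k} 1^p

Assume L is regular; let p be its pumping constant.
Take w = 0^p 1^p ∈ L (since p ≤ p ≤ 2p), with |w| = 2p ≥ p.
By the pumping lemma, w = xyz with |xy| ≤ p and |y| ≥ 1.
Since the first p symbols of w are all 0's and |xy| ≤ p, y lies entirely in the leading 0-block: y = 0^k for some k with 1 ≤ k ≤ p.
Pump with i = 2: xy^2z = 0^{p+k} 1^p. Now n = p+k > p = m, so the condition n ≤ m fails. Thus xy^2z ∉ L.
Contradiction. Therefore L is not regular.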